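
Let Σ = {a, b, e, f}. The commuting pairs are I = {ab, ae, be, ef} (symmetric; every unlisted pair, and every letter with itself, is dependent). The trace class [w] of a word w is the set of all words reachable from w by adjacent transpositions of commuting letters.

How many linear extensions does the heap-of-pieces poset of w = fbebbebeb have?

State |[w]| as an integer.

84

drop 0:f onto floor
drop 1:b onto {0:f}
drop 2:e onto floor
drop 3:b onto {1:b}
drop 4:b onto {3:b}
drop 5:e onto {2:e}
drop 6:b onto {4:b}
drop 7:e onto {5:e}
drop 8:b onto {6:b}
ground layer = {0:f, 2:e}
drop-orders for the pieces not yet dropped (sum over which currently-grounded one goes next):
  1 to go: {7} 1  {8} 1
  2 to go: {5,7} 1  {6,8} 1  {7,8} 2
  3 to go: {2,5,7} 1  {4,6,8} 1  {5,7,8} 3  {6,7,8} 3
  4 to go: {2,5,7,8} 4  {3,4,6,8} 1  {4,6,7,8} 4  {5,6,7,8} 6
  5 to go: {1,3,4,6,8} 1  {2,5,6,7,8} 10  {3,4,6,7,8} 5  {4,5,6,7,8} 10
  6 to go: {0,1,3,4,6,8} 1  {1,3,4,6,7,8} 6  {2,4,5,6,7,8} 20  {3,4,5,6,7,8} 15
  7 to go: {0,1,3,4,6,7,8} 7  {1,3,4,5,6,7,8} 21  {2,3,4,5,6,7,8} 35
  if 0:f drops first: 56 orders
  if 2:e drops first: 28 orders
heap linearizations: 84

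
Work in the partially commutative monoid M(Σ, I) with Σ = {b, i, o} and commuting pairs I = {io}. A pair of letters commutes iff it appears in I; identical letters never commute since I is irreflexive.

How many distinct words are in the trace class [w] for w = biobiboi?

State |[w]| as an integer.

piece 0:b — minimal
piece 1:i rests on {0:b}
piece 2:o rests on {0:b}
piece 3:b rests on {1:i, 2:o}
piece 4:i rests on {3:b}
piece 5:b rests on {4:i}
piece 6:o rests on {5:b}
piece 7:i rests on {5:b}
minimal pieces: {0:b}
ways to finish when only these pieces remain (= sum over removing one remaining piece with nothing left below it):
  1 left: {6}→1  {7}→1
  2 left: {6,7}→2
  3 left: {5,6,7}→2
  4 left: {4,5,6,7}→2
  5 left: {3,4,5,6,7}→2
  6 left: {1,3,4,5,6,7}→2  {2,3,4,5,6,7}→2
  placing 0:b first → 4 extensions

4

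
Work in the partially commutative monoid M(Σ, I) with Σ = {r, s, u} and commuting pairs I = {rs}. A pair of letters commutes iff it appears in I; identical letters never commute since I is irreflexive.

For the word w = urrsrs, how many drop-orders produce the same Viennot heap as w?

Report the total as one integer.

0(u) covers ∅
1(r) covers 0:u
2(r) covers 1:r
3(s) covers 0:u
4(r) covers 2:r
5(s) covers 3:s
floor of heap: 0:u
completions by unplaced set U, small U first (add the entries for U minus each lowest piece of U):
  |U|=1: {4}:1  {5}:1
  |U|=2: {2,4}:1  {3,5}:1  {4,5}:2
  |U|=3: {1,2,4}:1  {2,4,5}:3  {3,4,5}:3
  |U|=4: {1,2,4,5}:4  {2,3,4,5}:6
  start at 0(u): 10

10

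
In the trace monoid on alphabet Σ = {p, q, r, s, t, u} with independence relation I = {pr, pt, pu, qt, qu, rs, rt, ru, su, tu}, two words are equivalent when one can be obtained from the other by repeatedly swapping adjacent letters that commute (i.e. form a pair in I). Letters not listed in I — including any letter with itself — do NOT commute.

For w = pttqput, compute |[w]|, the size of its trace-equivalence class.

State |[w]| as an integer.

140

#0=p has no predecessor
#1=t has no predecessor
#2=t depends on [1:t]
#3=q depends on [0:p]
#4=p depends on [3:q]
#5=u has no predecessor
#6=t depends on [2:t]
sources: [0:p, 1:t, 5:u]
N(rest) = Σ N(rest − s) over sources s of rest; N(one piece) = 1:
  size 1 → [4]=1  [5]=1  [6]=1
  size 2 → [2,6]=1  [3,4]=1  [4,5]=2  [4,6]=2  [5,6]=2
  size 3 → [0,3,4]=1  [1,2,6]=1  [2,4,6]=3  [2,5,6]=3  [3,4,5]=3  [3,4,6]=3  [4,5,6]=6
  size 4 → [0,3,4,5]=4  [0,3,4,6]=4  [1,2,4,6]=4  [1,2,5,6]=4  [2,3,4,6]=6  [2,4,5,6]=12  [3,4,5,6]=12
  size 5 → [0,2,3,4,6]=10  [0,3,4,5,6]=20  [1,2,3,4,6]=10  [1,2,4,5,6]=20  [2,3,4,5,6]=30
  first=0(p) contributes 60
  first=1(t) contributes 60
  first=5(u) contributes 20
|[w]| = 140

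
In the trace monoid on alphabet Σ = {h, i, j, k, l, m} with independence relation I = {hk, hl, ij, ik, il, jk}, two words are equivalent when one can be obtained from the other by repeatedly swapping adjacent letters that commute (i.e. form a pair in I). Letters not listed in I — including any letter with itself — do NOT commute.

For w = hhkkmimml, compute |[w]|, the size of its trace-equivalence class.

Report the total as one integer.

6

#0=h has no predecessor
#1=h depends on [0:h]
#2=k has no predecessor
#3=k depends on [2:k]
#4=m depends on [1:h, 3:k]
#5=i depends on [4:m]
#6=m depends on [5:i]
#7=m depends on [6:m]
#8=l depends on [7:m]
sources: [0:h, 2:k]
N(rest) = Σ N(rest − s) over sources s of rest; N(one piece) = 1:
  size 1 → [8]=1
  size 2 → [7,8]=1
  size 3 → [6,7,8]=1
  size 4 → [5,6,7,8]=1
  size 5 → [4,5,6,7,8]=1
  size 6 → [1,4,5,6,7,8]=1  [3,4,5,6,7,8]=1
  size 7 → [0,1,4,5,6,7,8]=1  [1,3,4,5,6,7,8]=2  [2,3,4,5,6,7,8]=1
  first=0(h) contributes 3
  first=2(k) contributes 3
|[w]| = 6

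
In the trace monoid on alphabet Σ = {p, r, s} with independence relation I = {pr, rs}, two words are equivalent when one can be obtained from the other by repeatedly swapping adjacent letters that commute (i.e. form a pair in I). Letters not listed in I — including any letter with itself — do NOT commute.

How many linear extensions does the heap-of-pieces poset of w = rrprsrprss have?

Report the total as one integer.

252

#0=r has no predecessor
#1=r depends on [0:r]
#2=p has no predecessor
#3=r depends on [1:r]
#4=s depends on [2:p]
#5=r depends on [3:r]
#6=p depends on [4:s]
#7=r depends on [5:r]
#8=s depends on [6:p]
#9=s depends on [8:s]
sources: [0:r, 2:p]
N(rest) = Σ N(rest − s) over sources s of rest; N(one piece) = 1:
  size 1 → [7]=1  [9]=1
  size 2 → [5,7]=1  [7,9]=2  [8,9]=1
  size 3 → [3,5,7]=1  [5,7,9]=3  [6,8,9]=1  [7,8,9]=3
  size 4 → [1,3,5,7]=1  [3,5,7,9]=4  [4,6,8,9]=1  [5,7,8,9]=6  [6,7,8,9]=4
  size 5 → [0,1,3,5,7]=1  [1,3,5,7,9]=5  [2,4,6,8,9]=1  [3,5,7,8,9]=10  [4,6,7,8,9]=5  [5,6,7,8,9]=10
  size 6 → [0,1,3,5,7,9]=6  [1,3,5,7,8,9]=15  [2,4,6,7,8,9]=6  [3,5,6,7,8,9]=20  [4,5,6,7,8,9]=15
  size 7 → [0,1,3,5,7,8,9]=21  [1,3,5,6,7,8,9]=35  [2,4,5,6,7,8,9]=21  [3,4,5,6,7,8,9]=35
  size 8 → [0,1,3,5,6,7,8,9]=56  [1,3,4,5,6,7,8,9]=70  [2,3,4,5,6,7,8,9]=56
  first=0(r) contributes 126
  first=2(p) contributes 126
|[w]| = 252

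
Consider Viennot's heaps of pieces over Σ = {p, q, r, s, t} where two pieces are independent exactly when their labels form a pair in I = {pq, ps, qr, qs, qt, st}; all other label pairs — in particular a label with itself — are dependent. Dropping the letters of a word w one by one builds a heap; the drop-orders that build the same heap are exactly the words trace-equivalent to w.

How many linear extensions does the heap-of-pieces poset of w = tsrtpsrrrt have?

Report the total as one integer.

6

0(t) covers ∅
1(s) covers ∅
2(r) covers 0:t, 1:s
3(t) covers 2:r
4(p) covers 3:t
5(s) covers 2:r
6(r) covers 4:p, 5:s
7(r) covers 6:r
8(r) covers 7:r
9(t) covers 8:r
floor of heap: 0:t, 1:s
completions by unplaced set U, small U first (add the entries for U minus each lowest piece of U):
  |U|=1: {9}:1
  |U|=2: {8,9}:1
  |U|=3: {7,8,9}:1
  |U|=4: {6,7,8,9}:1
  |U|=5: {4,6,7,8,9}:1  {5,6,7,8,9}:1
  |U|=6: {3,4,6,7,8,9}:1  {4,5,6,7,8,9}:2
  |U|=7: {3,4,5,6,7,8,9}:3
  |U|=8: {2,3,4,5,6,7,8,9}:3
  start at 0(t): 3
  start at 1(s): 3
sum over floor = 6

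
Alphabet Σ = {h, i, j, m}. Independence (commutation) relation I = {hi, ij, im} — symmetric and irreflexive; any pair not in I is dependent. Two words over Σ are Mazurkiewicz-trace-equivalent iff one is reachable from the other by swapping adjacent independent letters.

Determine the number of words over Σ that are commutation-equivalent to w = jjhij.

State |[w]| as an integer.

5

0(j) covers ∅
1(j) covers 0:j
2(h) covers 1:j
3(i) covers ∅
4(j) covers 2:h
floor of heap: 0:j, 3:i
completions by unplaced set U, small U first (add the entries for U minus each lowest piece of U):
  |U|=1: {3}:1  {4}:1
  |U|=2: {2,4}:1  {3,4}:2
  |U|=3: {1,2,4}:1  {2,3,4}:3
  start at 0(j): 4
  start at 3(i): 1
sum over floor = 5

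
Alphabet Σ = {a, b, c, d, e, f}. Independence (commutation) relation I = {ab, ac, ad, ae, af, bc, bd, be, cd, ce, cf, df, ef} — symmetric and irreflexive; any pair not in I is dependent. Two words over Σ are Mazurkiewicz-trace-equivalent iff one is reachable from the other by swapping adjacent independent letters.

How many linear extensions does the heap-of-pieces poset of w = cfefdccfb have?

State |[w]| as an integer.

drop 0:c onto floor
drop 1:f onto floor
drop 2:e onto floor
drop 3:f onto {1:f}
drop 4:d onto {2:e}
drop 5:c onto {0:c}
drop 6:c onto {5:c}
drop 7:f onto {3:f}
drop 8:b onto {7:f}
ground layer = {0:c, 1:f, 2:e}
drop-orders for the pieces not yet dropped (sum over which currently-grounded one goes next):
  1 to go: {4} 1  {6} 1  {8} 1
  2 to go: {2,4} 1  {4,6} 2  {4,8} 2  {5,6} 1  {6,8} 2  {7,8} 1
  3 to go: {0,5,6} 1  {2,4,6} 3  {2,4,8} 3  {3,7,8} 1  {4,5,6} 3  {4,6,8} 6  {4,7,8} 3  {5,6,8} 3  {6,7,8} 3
  4 to go: {0,4,5,6} 4  {0,5,6,8} 4  {1,3,7,8} 1  {2,4,5,6} 6  {2,4,6,8} 12  {2,4,7,8} 6  {3,4,7,8} 4  {3,6,7,8} 4  {4,5,6,8} 12  {4,6,7,8} 12  {5,6,7,8} 6
  5 to go: {0,2,4,5,6} 10  {0,4,5,6,8} 20  {0,5,6,7,8} 10  {1,3,4,7,8} 5  {1,3,6,7,8} 5  {2,3,4,7,8} 10  {2,4,5,6,8} 30  {2,4,6,7,8} 30  {3,4,6,7,8} 20  {3,5,6,7,8} 10  {4,5,6,7,8} 30
  6 to go: {0,2,4,5,6,8} 60  {0,3,5,6,7,8} 20  {0,4,5,6,7,8} 60  {1,2,3,4,7,8} 15  {1,3,4,6,7,8} 30  {1,3,5,6,7,8} 15  {2,3,4,6,7,8} 60  {2,4,5,6,7,8} 90  {3,4,5,6,7,8} 60
  7 to go: {0,1,3,5,6,7,8} 35  {0,2,4,5,6,7,8} 210  {0,3,4,5,6,7,8} 140  {1,2,3,4,6,7,8} 105  {1,3,4,5,6,7,8} 105  {2,3,4,5,6,7,8} 210
  if 0:c drops first: 420 orders
  if 1:f drops first: 560 orders
  if 2:e drops first: 280 orders
heap linearizations: 1260

1260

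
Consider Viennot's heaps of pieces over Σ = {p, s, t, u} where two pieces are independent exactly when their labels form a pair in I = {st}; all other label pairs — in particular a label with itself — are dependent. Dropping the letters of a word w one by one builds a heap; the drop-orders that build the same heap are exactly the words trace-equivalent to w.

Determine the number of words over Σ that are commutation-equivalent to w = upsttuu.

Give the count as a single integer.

piece 0:u — minimal
piece 1:p rests on {0:u}
piece 2:s rests on {1:p}
piece 3:t rests on {1:p}
piece 4:t rests on {3:t}
piece 5:u rests on {2:s, 4:t}
piece 6:u rests on {5:u}
minimal pieces: {0:u}
ways to finish when only these pieces remain (= sum over removing one remaining piece with nothing left below it):
  1 left: {6}→1
  2 left: {5,6}→1
  3 left: {2,5,6}→1  {4,5,6}→1
  4 left: {2,4,5,6}→2  {3,4,5,6}→1
  5 left: {2,3,4,5,6}→3
  placing 0:u first → 3 extensions

3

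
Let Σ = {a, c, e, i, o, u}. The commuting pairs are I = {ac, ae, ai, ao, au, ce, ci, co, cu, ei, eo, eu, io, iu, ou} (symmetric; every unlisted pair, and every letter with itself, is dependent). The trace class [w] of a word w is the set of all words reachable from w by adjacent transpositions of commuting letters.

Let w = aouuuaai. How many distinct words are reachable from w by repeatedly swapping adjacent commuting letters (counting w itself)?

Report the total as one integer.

piece 0:a — minimal
piece 1:o — minimal
piece 2:u — minimal
piece 3:u rests on {2:u}
piece 4:u rests on {3:u}
piece 5:a rests on {0:a}
piece 6:a rests on {5:a}
piece 7:i — minimal
minimal pieces: {0:a, 1:o, 2:u, 7:i}
ways to finish when only these pieces remain (= sum over removing one remaining piece with nothing left below it):
  1 left: {1}→1  {4}→1  {6}→1  {7}→1
  2 left: {1,4}→2  {1,6}→2  {1,7}→2  {3,4}→1  {4,6}→2  {4,7}→2  {5,6}→1  {6,7}→2
  3 left: {0,5,6}→1  {1,3,4}→3  {1,4,6}→6  {1,4,7}→6  {1,5,6}→3  {1,6,7}→6  {2,3,4}→1  {3,4,6}→3  {3,4,7}→3  {4,5,6}→3  {4,6,7}→6  {5,6,7}→3
  4 left: {0,1,5,6}→4  {0,4,5,6}→4  {0,5,6,7}→4  {1,2,3,4}→4  {1,3,4,6}→12  {1,3,4,7}→12  {1,4,5,6}→12  {1,4,6,7}→24  {1,5,6,7}→12  {2,3,4,6}→4  {2,3,4,7}→4  {3,4,5,6}→6  {3,4,6,7}→12  {4,5,6,7}→12
  5 left: {0,1,4,5,6}→20  {0,1,5,6,7}→20  {0,3,4,5,6}→10  {0,4,5,6,7}→20  {1,2,3,4,6}→20  {1,2,3,4,7}→20  {1,3,4,5,6}→30  {1,3,4,6,7}→60  {1,4,5,6,7}→60  {2,3,4,5,6}→10  {2,3,4,6,7}→20  {3,4,5,6,7}→30
  6 left: {0,1,3,4,5,6}→60  {0,1,4,5,6,7}→120  {0,2,3,4,5,6}→20  {0,3,4,5,6,7}→60  {1,2,3,4,5,6}→60  {1,2,3,4,6,7}→120  {1,3,4,5,6,7}→180  {2,3,4,5,6,7}→60
  placing 0:a first → 420 extensions
  placing 1:o first → 140 extensions
  placing 2:u first → 420 extensions
  placing 7:i first → 140 extensions
total linear extensions = 1120

1120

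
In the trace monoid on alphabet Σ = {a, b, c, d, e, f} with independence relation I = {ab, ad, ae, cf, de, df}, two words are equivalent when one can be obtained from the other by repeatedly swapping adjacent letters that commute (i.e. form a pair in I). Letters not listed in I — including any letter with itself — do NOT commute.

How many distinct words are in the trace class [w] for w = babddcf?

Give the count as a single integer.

17

0(b) covers ∅
1(a) covers ∅
2(b) covers 0:b
3(d) covers 2:b
4(d) covers 3:d
5(c) covers 1:a, 4:d
6(f) covers 1:a, 2:b
floor of heap: 0:b, 1:a
completions by unplaced set U, small U first (add the entries for U minus each lowest piece of U):
  |U|=1: {5}:1  {6}:1
  |U|=2: {4,5}:1  {5,6}:2
  |U|=3: {1,5,6}:2  {3,4,5}:1  {4,5,6}:3
  |U|=4: {1,4,5,6}:5  {3,4,5,6}:4
  |U|=5: {1,3,4,5,6}:9  {2,3,4,5,6}:4
  start at 0(b): 13
  start at 1(a): 4
sum over floor = 17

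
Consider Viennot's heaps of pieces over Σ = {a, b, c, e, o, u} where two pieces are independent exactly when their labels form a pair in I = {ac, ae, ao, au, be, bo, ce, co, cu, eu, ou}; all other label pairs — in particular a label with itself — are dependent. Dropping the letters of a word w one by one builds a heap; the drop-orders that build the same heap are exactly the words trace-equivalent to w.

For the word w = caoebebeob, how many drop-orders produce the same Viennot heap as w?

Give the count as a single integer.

0(c) covers ∅
1(a) covers ∅
2(o) covers ∅
3(e) covers 2:o
4(b) covers 0:c, 1:a
5(e) covers 3:e
6(b) covers 4:b
7(e) covers 5:e
8(o) covers 7:e
9(b) covers 6:b
floor of heap: 0:c, 1:a, 2:o
completions by unplaced set U, small U first (add the entries for U minus each lowest piece of U):
  |U|=1: {8}:1  {9}:1
  |U|=2: {6,9}:1  {7,8}:1  {8,9}:2
  |U|=3: {4,6,9}:1  {5,7,8}:1  {6,8,9}:3  {7,8,9}:3
  |U|=4: {0,4,6,9}:1  {1,4,6,9}:1  {3,5,7,8}:1  {4,6,8,9}:4  {5,7,8,9}:4  {6,7,8,9}:6
  |U|=5: {0,1,4,6,9}:2  {0,4,6,8,9}:5  {1,4,6,8,9}:5  {2,3,5,7,8}:1  {3,5,7,8,9}:5  {4,6,7,8,9}:10  {5,6,7,8,9}:10
  |U|=6: {0,1,4,6,8,9}:12  {0,4,6,7,8,9}:15  {1,4,6,7,8,9}:15  {2,3,5,7,8,9}:6  {3,5,6,7,8,9}:15  {4,5,6,7,8,9}:20
  |U|=7: {0,1,4,6,7,8,9}:42  {0,4,5,6,7,8,9}:35  {1,4,5,6,7,8,9}:35  {2,3,5,6,7,8,9}:21  {3,4,5,6,7,8,9}:35
  |U|=8: {0,1,4,5,6,7,8,9}:112  {0,3,4,5,6,7,8,9}:70  {1,3,4,5,6,7,8,9}:70  {2,3,4,5,6,7,8,9}:56
  start at 0(c): 126
  start at 1(a): 126
  start at 2(o): 252
sum over floor = 504

504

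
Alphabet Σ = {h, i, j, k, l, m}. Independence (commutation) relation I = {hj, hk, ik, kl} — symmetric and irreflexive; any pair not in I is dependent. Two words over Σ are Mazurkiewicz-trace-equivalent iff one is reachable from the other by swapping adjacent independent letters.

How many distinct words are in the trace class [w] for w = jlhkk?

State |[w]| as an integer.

6

#0=j has no predecessor
#1=l depends on [0:j]
#2=h depends on [1:l]
#3=k depends on [0:j]
#4=k depends on [3:k]
sources: [0:j]
N(rest) = Σ N(rest − s) over sources s of rest; N(one piece) = 1:
  size 1 → [2]=1  [4]=1
  size 2 → [1,2]=1  [2,4]=2  [3,4]=1
  size 3 → [1,2,4]=3  [2,3,4]=3
  first=0(j) contributes 6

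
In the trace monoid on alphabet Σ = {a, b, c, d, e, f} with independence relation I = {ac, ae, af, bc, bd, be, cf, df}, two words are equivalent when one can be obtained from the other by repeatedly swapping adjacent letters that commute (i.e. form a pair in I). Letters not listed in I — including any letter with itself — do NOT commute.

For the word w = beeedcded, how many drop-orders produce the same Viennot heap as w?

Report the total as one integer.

0(b) covers ∅
1(e) covers ∅
2(e) covers 1:e
3(e) covers 2:e
4(d) covers 3:e
5(c) covers 4:d
6(d) covers 5:c
7(e) covers 6:d
8(d) covers 7:e
floor of heap: 0:b, 1:e
completions by unplaced set U, small U first (add the entries for U minus each lowest piece of U):
  |U|=1: {0}:1  {8}:1
  |U|=2: {0,8}:2  {7,8}:1
  |U|=3: {0,7,8}:3  {6,7,8}:1
  |U|=4: {0,6,7,8}:4  {5,6,7,8}:1
  |U|=5: {0,5,6,7,8}:5  {4,5,6,7,8}:1
  |U|=6: {0,4,5,6,7,8}:6  {3,4,5,6,7,8}:1
  |U|=7: {0,3,4,5,6,7,8}:7  {2,3,4,5,6,7,8}:1
  start at 0(b): 1
  start at 1(e): 8
sum over floor = 9

9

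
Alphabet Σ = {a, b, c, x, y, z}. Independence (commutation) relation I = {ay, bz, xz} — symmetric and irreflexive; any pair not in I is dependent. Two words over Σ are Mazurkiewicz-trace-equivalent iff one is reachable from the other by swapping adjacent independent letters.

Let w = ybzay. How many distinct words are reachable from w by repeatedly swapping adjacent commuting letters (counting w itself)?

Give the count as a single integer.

4

drop 0:y onto floor
drop 1:b onto {0:y}
drop 2:z onto {0:y}
drop 3:a onto {1:b, 2:z}
drop 4:y onto {1:b, 2:z}
ground layer = {0:y}
drop-orders for the pieces not yet dropped (sum over which currently-grounded one goes next):
  1 to go: {3} 1  {4} 1
  2 to go: {3,4} 2
  3 to go: {1,3,4} 2  {2,3,4} 2
  if 0:y drops first: 4 orders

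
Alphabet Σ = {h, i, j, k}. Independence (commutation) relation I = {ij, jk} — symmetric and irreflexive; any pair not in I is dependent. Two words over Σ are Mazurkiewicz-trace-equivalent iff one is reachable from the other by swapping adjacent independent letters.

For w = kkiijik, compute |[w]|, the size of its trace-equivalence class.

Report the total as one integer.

0(k) covers ∅
1(k) covers 0:k
2(i) covers 1:k
3(i) covers 2:i
4(j) covers ∅
5(i) covers 3:i
6(k) covers 5:i
floor of heap: 0:k, 4:j
completions by unplaced set U, small U first (add the entries for U minus each lowest piece of U):
  |U|=1: {4}:1  {6}:1
  |U|=2: {4,6}:2  {5,6}:1
  |U|=3: {3,5,6}:1  {4,5,6}:3
  |U|=4: {2,3,5,6}:1  {3,4,5,6}:4
  |U|=5: {1,2,3,5,6}:1  {2,3,4,5,6}:5
  start at 0(k): 6
  start at 4(j): 1
sum over floor = 7

7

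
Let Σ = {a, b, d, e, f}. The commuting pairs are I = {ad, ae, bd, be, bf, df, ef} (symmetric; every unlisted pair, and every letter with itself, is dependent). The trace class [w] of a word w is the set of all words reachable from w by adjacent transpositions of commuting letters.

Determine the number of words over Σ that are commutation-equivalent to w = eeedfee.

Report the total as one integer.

7

0(e) covers ∅
1(e) covers 0:e
2(e) covers 1:e
3(d) covers 2:e
4(f) covers ∅
5(e) covers 3:d
6(e) covers 5:e
floor of heap: 0:e, 4:f
completions by unplaced set U, small U first (add the entries for U minus each lowest piece of U):
  |U|=1: {4}:1  {6}:1
  |U|=2: {4,6}:2  {5,6}:1
  |U|=3: {3,5,6}:1  {4,5,6}:3
  |U|=4: {2,3,5,6}:1  {3,4,5,6}:4
  |U|=5: {1,2,3,5,6}:1  {2,3,4,5,6}:5
  start at 0(e): 6
  start at 4(f): 1
sum over floor = 7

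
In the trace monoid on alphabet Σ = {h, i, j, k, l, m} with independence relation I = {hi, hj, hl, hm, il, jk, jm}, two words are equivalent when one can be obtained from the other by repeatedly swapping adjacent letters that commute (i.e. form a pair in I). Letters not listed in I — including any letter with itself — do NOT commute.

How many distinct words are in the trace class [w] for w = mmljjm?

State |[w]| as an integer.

drop 0:m onto floor
drop 1:m onto {0:m}
drop 2:l onto {1:m}
drop 3:j onto {2:l}
drop 4:j onto {3:j}
drop 5:m onto {2:l}
ground layer = {0:m}
drop-orders for the pieces not yet dropped (sum over which currently-grounded one goes next):
  1 to go: {4} 1  {5} 1
  2 to go: {3,4} 1  {4,5} 2
  3 to go: {3,4,5} 3
  4 to go: {2,3,4,5} 3
  if 0:m drops first: 3 orders

3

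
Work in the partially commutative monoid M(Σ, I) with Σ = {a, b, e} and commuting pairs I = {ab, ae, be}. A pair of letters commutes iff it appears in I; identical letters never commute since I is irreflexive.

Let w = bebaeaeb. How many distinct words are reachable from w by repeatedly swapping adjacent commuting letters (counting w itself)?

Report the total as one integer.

piece 0:b — minimal
piece 1:e — minimal
piece 2:b rests on {0:b}
piece 3:a — minimal
piece 4:e rests on {1:e}
piece 5:a rests on {3:a}
piece 6:e rests on {4:e}
piece 7:b rests on {2:b}
minimal pieces: {0:b, 1:e, 3:a}
ways to finish when only these pieces remain (= sum over removing one remaining piece with nothing left below it):
  1 left: {5}→1  {6}→1  {7}→1
  2 left: {2,7}→1  {3,5}→1  {4,6}→1  {5,6}→2  {5,7}→2  {6,7}→2
  3 left: {0,2,7}→1  {1,4,6}→1  {2,5,7}→3  {2,6,7}→3  {3,5,6}→3  {3,5,7}→3  {4,5,6}→3  {4,6,7}→3  {5,6,7}→6
  4 left: {0,2,5,7}→4  {0,2,6,7}→4  {1,4,5,6}→4  {1,4,6,7}→4  {2,3,5,7}→6  {2,4,6,7}→6  {2,5,6,7}→12  {3,4,5,6}→6  {3,5,6,7}→12  {4,5,6,7}→12
  5 left: {0,2,3,5,7}→10  {0,2,4,6,7}→10  {0,2,5,6,7}→20  {1,2,4,6,7}→10  {1,3,4,5,6}→10  {1,4,5,6,7}→20  {2,3,5,6,7}→30  {2,4,5,6,7}→30  {3,4,5,6,7}→30
  6 left: {0,1,2,4,6,7}→20  {0,2,3,5,6,7}→60  {0,2,4,5,6,7}→60  {1,2,4,5,6,7}→60  {1,3,4,5,6,7}→60  {2,3,4,5,6,7}→90
  placing 0:b first → 210 extensions
  placing 1:e first → 210 extensions
  placing 3:a first → 140 extensions
total linear extensions = 560

560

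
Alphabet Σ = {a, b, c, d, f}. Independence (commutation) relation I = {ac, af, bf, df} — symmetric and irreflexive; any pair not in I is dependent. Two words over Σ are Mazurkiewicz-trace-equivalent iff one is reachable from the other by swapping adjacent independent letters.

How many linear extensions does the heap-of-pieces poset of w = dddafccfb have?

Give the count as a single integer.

drop 0:d onto floor
drop 1:d onto {0:d}
drop 2:d onto {1:d}
drop 3:a onto {2:d}
drop 4:f onto floor
drop 5:c onto {2:d, 4:f}
drop 6:c onto {5:c}
drop 7:f onto {6:c}
drop 8:b onto {3:a, 6:c}
ground layer = {0:d, 4:f}
drop-orders for the pieces not yet dropped (sum over which currently-grounded one goes next):
  1 to go: {7} 1  {8} 1
  2 to go: {3,8} 1  {7,8} 2
  3 to go: {3,7,8} 3  {6,7,8} 2
  4 to go: {3,6,7,8} 5  {5,6,7,8} 2
  5 to go: {3,5,6,7,8} 7  {4,5,6,7,8} 2
  6 to go: {2,3,5,6,7,8} 7  {3,4,5,6,7,8} 9
  7 to go: {1,2,3,5,6,7,8} 7  {2,3,4,5,6,7,8} 16
  if 0:d drops first: 23 orders
  if 4:f drops first: 7 orders
heap linearizations: 30

30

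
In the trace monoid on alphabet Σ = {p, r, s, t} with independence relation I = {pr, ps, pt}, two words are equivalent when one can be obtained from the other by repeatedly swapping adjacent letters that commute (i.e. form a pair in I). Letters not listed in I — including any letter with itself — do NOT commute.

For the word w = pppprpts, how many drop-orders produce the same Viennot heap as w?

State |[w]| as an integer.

56

piece 0:p — minimal
piece 1:p rests on {0:p}
piece 2:p rests on {1:p}
piece 3:p rests on {2:p}
piece 4:r — minimal
piece 5:p rests on {3:p}
piece 6:t rests on {4:r}
piece 7:s rests on {6:t}
minimal pieces: {0:p, 4:r}
ways to finish when only these pieces remain (= sum over removing one remaining piece with nothing left below it):
  1 left: {5}→1  {7}→1
  2 left: {3,5}→1  {5,7}→2  {6,7}→1
  3 left: {2,3,5}→1  {3,5,7}→3  {4,6,7}→1  {5,6,7}→3
  4 left: {1,2,3,5}→1  {2,3,5,7}→4  {3,5,6,7}→6  {4,5,6,7}→4
  5 left: {0,1,2,3,5}→1  {1,2,3,5,7}→5  {2,3,5,6,7}→10  {3,4,5,6,7}→10
  6 left: {0,1,2,3,5,7}→6  {1,2,3,5,6,7}→15  {2,3,4,5,6,7}→20
  placing 0:p first → 35 extensions
  placing 4:r first → 21 extensions
total linear extensions = 56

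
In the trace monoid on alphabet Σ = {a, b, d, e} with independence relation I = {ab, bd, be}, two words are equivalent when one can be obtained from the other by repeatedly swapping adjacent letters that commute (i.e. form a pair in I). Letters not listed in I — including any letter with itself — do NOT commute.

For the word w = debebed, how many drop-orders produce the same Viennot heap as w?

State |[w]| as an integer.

piece 0:d — minimal
piece 1:e rests on {0:d}
piece 2:b — minimal
piece 3:e rests on {1:e}
piece 4:b rests on {2:b}
piece 5:e rests on {3:e}
piece 6:d rests on {5:e}
minimal pieces: {0:d, 2:b}
ways to finish when only these pieces remain (= sum over removing one remaining piece with nothing left below it):
  1 left: {4}→1  {6}→1
  2 left: {2,4}→1  {4,6}→2  {5,6}→1
  3 left: {2,4,6}→3  {3,5,6}→1  {4,5,6}→3
  4 left: {1,3,5,6}→1  {2,4,5,6}→6  {3,4,5,6}→4
  5 left: {0,1,3,5,6}→1  {1,3,4,5,6}→5  {2,3,4,5,6}→10
  placing 0:d first → 15 extensions
  placing 2:b first → 6 extensions
total linear extensions = 21

21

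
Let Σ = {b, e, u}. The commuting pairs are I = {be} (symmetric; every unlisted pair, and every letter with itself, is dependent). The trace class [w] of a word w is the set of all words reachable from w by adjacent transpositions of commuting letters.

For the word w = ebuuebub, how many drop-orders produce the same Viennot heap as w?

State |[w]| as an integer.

0(e) covers ∅
1(b) covers ∅
2(u) covers 0:e, 1:b
3(u) covers 2:u
4(e) covers 3:u
5(b) covers 3:u
6(u) covers 4:e, 5:b
7(b) covers 6:u
floor of heap: 0:e, 1:b
completions by unplaced set U, small U first (add the entries for U minus each lowest piece of U):
  |U|=1: {7}:1
  |U|=2: {6,7}:1
  |U|=3: {4,6,7}:1  {5,6,7}:1
  |U|=4: {4,5,6,7}:2
  |U|=5: {3,4,5,6,7}:2
  |U|=6: {2,3,4,5,6,7}:2
  start at 0(e): 2
  start at 1(b): 2
sum over floor = 4

4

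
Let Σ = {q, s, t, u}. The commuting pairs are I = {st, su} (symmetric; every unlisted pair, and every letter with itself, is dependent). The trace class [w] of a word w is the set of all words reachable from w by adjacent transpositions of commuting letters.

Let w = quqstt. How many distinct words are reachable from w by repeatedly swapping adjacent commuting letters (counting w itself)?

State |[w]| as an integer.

3

#0=q has no predecessor
#1=u depends on [0:q]
#2=q depends on [1:u]
#3=s depends on [2:q]
#4=t depends on [2:q]
#5=t depends on [4:t]
sources: [0:q]
N(rest) = Σ N(rest − s) over sources s of rest; N(one piece) = 1:
  size 1 → [3]=1  [5]=1
  size 2 → [3,5]=2  [4,5]=1
  size 3 → [3,4,5]=3
  size 4 → [2,3,4,5]=3
  first=0(q) contributes 3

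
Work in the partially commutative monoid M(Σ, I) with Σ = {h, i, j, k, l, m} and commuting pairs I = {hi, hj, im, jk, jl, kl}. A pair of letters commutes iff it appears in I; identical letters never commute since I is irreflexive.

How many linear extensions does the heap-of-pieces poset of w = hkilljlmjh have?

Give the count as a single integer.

8

0(h) covers ∅
1(k) covers 0:h
2(i) covers 1:k
3(l) covers 2:i
4(l) covers 3:l
5(j) covers 2:i
6(l) covers 4:l
7(m) covers 5:j, 6:l
8(j) covers 7:m
9(h) covers 7:m
floor of heap: 0:h
completions by unplaced set U, small U first (add the entries for U minus each lowest piece of U):
  |U|=1: {8}:1  {9}:1
  |U|=2: {8,9}:2
  |U|=3: {7,8,9}:2
  |U|=4: {5,7,8,9}:2  {6,7,8,9}:2
  |U|=5: {4,6,7,8,9}:2  {5,6,7,8,9}:4
  |U|=6: {3,4,6,7,8,9}:2  {4,5,6,7,8,9}:6
  |U|=7: {3,4,5,6,7,8,9}:8
  |U|=8: {2,3,4,5,6,7,8,9}:8
  start at 0(h): 8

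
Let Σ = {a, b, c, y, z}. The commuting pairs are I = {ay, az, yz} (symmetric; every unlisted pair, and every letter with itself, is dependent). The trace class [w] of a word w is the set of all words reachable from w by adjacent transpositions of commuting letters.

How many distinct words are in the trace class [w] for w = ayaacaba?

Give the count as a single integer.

4

piece 0:a — minimal
piece 1:y — minimal
piece 2:a rests on {0:a}
piece 3:a rests on {2:a}
piece 4:c rests on {1:y, 3:a}
piece 5:a rests on {4:c}
piece 6:b rests on {5:a}
piece 7:a rests on {6:b}
minimal pieces: {0:a, 1:y}
ways to finish when only these pieces remain (= sum over removing one remaining piece with nothing left below it):
  1 left: {7}→1
  2 left: {6,7}→1
  3 left: {5,6,7}→1
  4 left: {4,5,6,7}→1
  5 left: {1,4,5,6,7}→1  {3,4,5,6,7}→1
  6 left: {1,3,4,5,6,7}→2  {2,3,4,5,6,7}→1
  placing 0:a first → 3 extensions
  placing 1:y first → 1 extensions
total linear extensions = 4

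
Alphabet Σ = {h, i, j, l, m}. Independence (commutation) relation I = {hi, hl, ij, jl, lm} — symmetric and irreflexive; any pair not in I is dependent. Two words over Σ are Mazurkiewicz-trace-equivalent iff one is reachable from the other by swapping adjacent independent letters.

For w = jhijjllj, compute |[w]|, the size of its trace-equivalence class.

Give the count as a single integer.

56

drop 0:j onto floor
drop 1:h onto {0:j}
drop 2:i onto floor
drop 3:j onto {1:h}
drop 4:j onto {3:j}
drop 5:l onto {2:i}
drop 6:l onto {5:l}
drop 7:j onto {4:j}
ground layer = {0:j, 2:i}
drop-orders for the pieces not yet dropped (sum over which currently-grounded one goes next):
  1 to go: {6} 1  {7} 1
  2 to go: {4,7} 1  {5,6} 1  {6,7} 2
  3 to go: {2,5,6} 1  {3,4,7} 1  {4,6,7} 3  {5,6,7} 3
  4 to go: {1,3,4,7} 1  {2,5,6,7} 4  {3,4,6,7} 4  {4,5,6,7} 6
  5 to go: {0,1,3,4,7} 1  {1,3,4,6,7} 5  {2,4,5,6,7} 10  {3,4,5,6,7} 10
  6 to go: {0,1,3,4,6,7} 6  {1,3,4,5,6,7} 15  {2,3,4,5,6,7} 20
  if 0:j drops first: 35 orders
  if 2:i drops first: 21 orders
heap linearizations: 56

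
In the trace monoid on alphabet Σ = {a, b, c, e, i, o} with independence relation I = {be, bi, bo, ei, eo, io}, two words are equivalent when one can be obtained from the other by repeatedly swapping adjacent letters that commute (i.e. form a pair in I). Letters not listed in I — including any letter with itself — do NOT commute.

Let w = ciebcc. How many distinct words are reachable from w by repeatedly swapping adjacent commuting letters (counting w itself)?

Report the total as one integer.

0(c) covers ∅
1(i) covers 0:c
2(e) covers 0:c
3(b) covers 0:c
4(c) covers 1:i, 2:e, 3:b
5(c) covers 4:c
floor of heap: 0:c
completions by unplaced set U, small U first (add the entries for U minus each lowest piece of U):
  |U|=1: {5}:1
  |U|=2: {4,5}:1
  |U|=3: {1,4,5}:1  {2,4,5}:1  {3,4,5}:1
  |U|=4: {1,2,4,5}:2  {1,3,4,5}:2  {2,3,4,5}:2
  start at 0(c): 6

6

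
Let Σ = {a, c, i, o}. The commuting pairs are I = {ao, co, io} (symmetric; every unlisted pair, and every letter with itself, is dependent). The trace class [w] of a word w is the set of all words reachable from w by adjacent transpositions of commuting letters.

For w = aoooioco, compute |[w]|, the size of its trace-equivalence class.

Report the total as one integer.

56

piece 0:a — minimal
piece 1:o — minimal
piece 2:o rests on {1:o}
piece 3:o rests on {2:o}
piece 4:i rests on {0:a}
piece 5:o rests on {3:o}
piece 6:c rests on {4:i}
piece 7:o rests on {5:o}
minimal pieces: {0:a, 1:o}
ways to finish when only these pieces remain (= sum over removing one remaining piece with nothing left below it):
  1 left: {6}→1  {7}→1
  2 left: {4,6}→1  {5,7}→1  {6,7}→2
  3 left: {0,4,6}→1  {3,5,7}→1  {4,6,7}→3  {5,6,7}→3
  4 left: {0,4,6,7}→4  {2,3,5,7}→1  {3,5,6,7}→4  {4,5,6,7}→6
  5 left: {0,4,5,6,7}→10  {1,2,3,5,7}→1  {2,3,5,6,7}→5  {3,4,5,6,7}→10
  6 left: {0,3,4,5,6,7}→20  {1,2,3,5,6,7}→6  {2,3,4,5,6,7}→15
  placing 0:a first → 21 extensions
  placing 1:o first → 35 extensions
total linear extensions = 56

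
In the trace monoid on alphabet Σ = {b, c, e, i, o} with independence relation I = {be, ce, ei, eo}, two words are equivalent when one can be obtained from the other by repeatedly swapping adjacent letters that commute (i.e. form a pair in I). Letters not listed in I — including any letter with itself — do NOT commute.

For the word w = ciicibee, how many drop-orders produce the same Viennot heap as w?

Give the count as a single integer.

28

piece 0:c — minimal
piece 1:i rests on {0:c}
piece 2:i rests on {1:i}
piece 3:c rests on {2:i}
piece 4:i rests on {3:c}
piece 5:b rests on {4:i}
piece 6:e — minimal
piece 7:e rests on {6:e}
minimal pieces: {0:c, 6:e}
ways to finish when only these pieces remain (= sum over removing one remaining piece with nothing left below it):
  1 left: {5}→1  {7}→1
  2 left: {4,5}→1  {5,7}→2  {6,7}→1
  3 left: {3,4,5}→1  {4,5,7}→3  {5,6,7}→3
  4 left: {2,3,4,5}→1  {3,4,5,7}→4  {4,5,6,7}→6
  5 left: {1,2,3,4,5}→1  {2,3,4,5,7}→5  {3,4,5,6,7}→10
  6 left: {0,1,2,3,4,5}→1  {1,2,3,4,5,7}→6  {2,3,4,5,6,7}→15
  placing 0:c first → 21 extensions
  placing 6:e first → 7 extensions
total linear extensions = 28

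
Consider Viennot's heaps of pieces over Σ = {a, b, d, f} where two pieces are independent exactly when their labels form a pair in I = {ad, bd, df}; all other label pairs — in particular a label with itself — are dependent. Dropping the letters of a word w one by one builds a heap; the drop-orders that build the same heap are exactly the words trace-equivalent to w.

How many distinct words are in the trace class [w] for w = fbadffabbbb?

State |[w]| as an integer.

0(f) covers ∅
1(b) covers 0:f
2(a) covers 1:b
3(d) covers ∅
4(f) covers 2:a
5(f) covers 4:f
6(a) covers 5:f
7(b) covers 6:a
8(b) covers 7:b
9(b) covers 8:b
10(b) covers 9:b
floor of heap: 0:f, 3:d
completions by unplaced set U, small U first (add the entries for U minus each lowest piece of U):
  |U|=1: {3}:1  {10}:1
  |U|=2: {3,10}:2  {9,10}:1
  |U|=3: {3,9,10}:3  {8,9,10}:1
  |U|=4: {3,8,9,10}:4  {7,8,9,10}:1
  |U|=5: {3,7,8,9,10}:5  {6,7,8,9,10}:1
  |U|=6: {3,6,7,8,9,10}:6  {5,6,7,8,9,10}:1
  |U|=7: {3,5,6,7,8,9,10}:7  {4,5,6,7,8,9,10}:1
  |U|=8: {2,4,5,6,7,8,9,10}:1  {3,4,5,6,7,8,9,10}:8
  |U|=9: {1,2,4,5,6,7,8,9,10}:1  {2,3,4,5,6,7,8,9,10}:9
  start at 0(f): 10
  start at 3(d): 1
sum over floor = 11

11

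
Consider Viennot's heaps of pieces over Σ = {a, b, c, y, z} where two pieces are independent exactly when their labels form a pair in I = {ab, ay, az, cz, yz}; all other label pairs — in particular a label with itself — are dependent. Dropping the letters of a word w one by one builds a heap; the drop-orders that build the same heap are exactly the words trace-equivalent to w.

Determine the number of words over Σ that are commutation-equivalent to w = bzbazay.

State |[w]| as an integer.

drop 0:b onto floor
drop 1:z onto {0:b}
drop 2:b onto {1:z}
drop 3:a onto floor
drop 4:z onto {2:b}
drop 5:a onto {3:a}
drop 6:y onto {2:b}
ground layer = {0:b, 3:a}
drop-orders for the pieces not yet dropped (sum over which currently-grounded one goes next):
  1 to go: {4} 1  {5} 1  {6} 1
  2 to go: {3,5} 1  {4,5} 2  {4,6} 2  {5,6} 2
  3 to go: {2,4,6} 2  {3,4,5} 3  {3,5,6} 3  {4,5,6} 6
  4 to go: {1,2,4,6} 2  {2,4,5,6} 8  {3,4,5,6} 12
  5 to go: {0,1,2,4,6} 2  {1,2,4,5,6} 10  {2,3,4,5,6} 20
  if 0:b drops first: 30 orders
  if 3:a drops first: 12 orders
heap linearizations: 42

42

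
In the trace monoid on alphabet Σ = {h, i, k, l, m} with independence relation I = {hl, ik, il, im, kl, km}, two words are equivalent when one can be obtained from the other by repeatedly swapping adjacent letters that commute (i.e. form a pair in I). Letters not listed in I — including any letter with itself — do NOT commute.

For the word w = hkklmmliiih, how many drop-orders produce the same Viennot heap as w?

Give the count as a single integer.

piece 0:h — minimal
piece 1:k rests on {0:h}
piece 2:k rests on {1:k}
piece 3:l — minimal
piece 4:m rests on {0:h, 3:l}
piece 5:m rests on {4:m}
piece 6:l rests on {5:m}
piece 7:i rests on {0:h}
piece 8:i rests on {7:i}
piece 9:i rests on {8:i}
piece 10:h rests on {2:k, 5:m, 9:i}
minimal pieces: {0:h, 3:l}
ways to finish when only these pieces remain (= sum over removing one remaining piece with nothing left below it):
  1 left: {6}→1  {10}→1
  2 left: {2,10}→1  {6,10}→2  {9,10}→1
  3 left: {1,2,10}→1  {2,6,10}→3  {2,9,10}→2  {5,6,10}→2  {6,9,10}→3  {8,9,10}→1
  4 left: {1,2,6,10}→4  {1,2,9,10}→3  {2,5,6,10}→5  {2,6,9,10}→8  {2,8,9,10}→3  {4,5,6,10}→2  {5,6,9,10}→5  {6,8,9,10}→4  {7,8,9,10}→1
  5 left: {1,2,5,6,10}→9  {1,2,6,9,10}→15  {1,2,8,9,10}→6  {2,4,5,6,10}→7  {2,5,6,9,10}→18  {2,6,8,9,10}→15  {2,7,8,9,10}→4  {3,4,5,6,10}→2  {4,5,6,9,10}→7  {5,6,8,9,10}→9  {6,7,8,9,10}→5
  6 left: {1,2,4,5,6,10}→16  {1,2,5,6,9,10}→42  {1,2,6,8,9,10}→36  {1,2,7,8,9,10}→10  {2,3,4,5,6,10}→9  {2,4,5,6,9,10}→32  {2,5,6,8,9,10}→42  {2,6,7,8,9,10}→24  {3,4,5,6,9,10}→9  {4,5,6,8,9,10}→16  {5,6,7,8,9,10}→14
  7 left: {1,2,3,4,5,6,10}→25  {1,2,4,5,6,9,10}→90  {1,2,5,6,8,9,10}→120  {1,2,6,7,8,9,10}→70  {2,3,4,5,6,9,10}→50  {2,4,5,6,8,9,10}→90  {2,5,6,7,8,9,10}→80  {3,4,5,6,8,9,10}→25  {4,5,6,7,8,9,10}→30
  8 left: {1,2,3,4,5,6,9,10}→165  {1,2,4,5,6,8,9,10}→300  {1,2,5,6,7,8,9,10}→270  {2,3,4,5,6,8,9,10}→165  {2,4,5,6,7,8,9,10}→200  {3,4,5,6,7,8,9,10}→55
  9 left: {1,2,3,4,5,6,8,9,10}→630  {1,2,4,5,6,7,8,9,10}→770  {2,3,4,5,6,7,8,9,10}→420
  placing 0:h first → 1820 extensions
  placing 3:l first → 770 extensions
total linear extensions = 2590

2590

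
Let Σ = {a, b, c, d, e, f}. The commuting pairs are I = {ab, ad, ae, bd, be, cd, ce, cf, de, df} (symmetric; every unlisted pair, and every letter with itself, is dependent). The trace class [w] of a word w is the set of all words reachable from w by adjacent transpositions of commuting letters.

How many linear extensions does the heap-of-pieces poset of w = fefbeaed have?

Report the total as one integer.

#0=f has no predecessor
#1=e depends on [0:f]
#2=f depends on [1:e]
#3=b depends on [2:f]
#4=e depends on [2:f]
#5=a depends on [2:f]
#6=e depends on [4:e]
#7=d has no predecessor
sources: [0:f, 7:d]
N(rest) = Σ N(rest − s) over sources s of rest; N(one piece) = 1:
  size 1 → [3]=1  [5]=1  [6]=1  [7]=1
  size 2 → [3,5]=2  [3,6]=2  [3,7]=2  [4,6]=1  [5,6]=2  [5,7]=2  [6,7]=2
  size 3 → [3,4,6]=3  [3,5,6]=6  [3,5,7]=6  [3,6,7]=6  [4,5,6]=3  [4,6,7]=3  [5,6,7]=6
  size 4 → [3,4,5,6]=12  [3,4,6,7]=12  [3,5,6,7]=24  [4,5,6,7]=12
  size 5 → [2,3,4,5,6]=12  [3,4,5,6,7]=60
  size 6 → [1,2,3,4,5,6]=12  [2,3,4,5,6,7]=72
  first=0(f) contributes 84
  first=7(d) contributes 12
|[w]| = 96

96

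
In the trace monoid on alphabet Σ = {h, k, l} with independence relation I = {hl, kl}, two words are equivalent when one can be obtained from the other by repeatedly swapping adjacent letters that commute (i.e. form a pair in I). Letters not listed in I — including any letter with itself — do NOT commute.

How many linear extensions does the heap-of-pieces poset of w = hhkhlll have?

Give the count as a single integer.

drop 0:h onto floor
drop 1:h onto {0:h}
drop 2:k onto {1:h}
drop 3:h onto {2:k}
drop 4:l onto floor
drop 5:l onto {4:l}
drop 6:l onto {5:l}
ground layer = {0:h, 4:l}
drop-orders for the pieces not yet dropped (sum over which currently-grounded one goes next):
  1 to go: {3} 1  {6} 1
  2 to go: {2,3} 1  {3,6} 2  {5,6} 1
  3 to go: {1,2,3} 1  {2,3,6} 3  {3,5,6} 3  {4,5,6} 1
  4 to go: {0,1,2,3} 1  {1,2,3,6} 4  {2,3,5,6} 6  {3,4,5,6} 4
  5 to go: {0,1,2,3,6} 5  {1,2,3,5,6} 10  {2,3,4,5,6} 10
  if 0:h drops first: 20 orders
  if 4:l drops first: 15 orders
heap linearizations: 35

35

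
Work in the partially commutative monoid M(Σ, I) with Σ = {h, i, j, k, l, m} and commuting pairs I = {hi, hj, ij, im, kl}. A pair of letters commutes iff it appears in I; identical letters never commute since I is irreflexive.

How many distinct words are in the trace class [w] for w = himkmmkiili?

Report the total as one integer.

#0=h has no predecessor
#1=i has no predecessor
#2=m depends on [0:h]
#3=k depends on [1:i, 2:m]
#4=m depends on [3:k]
#5=m depends on [4:m]
#6=k depends on [5:m]
#7=i depends on [6:k]
#8=i depends on [7:i]
#9=l depends on [8:i]
#10=i depends on [9:l]
sources: [0:h, 1:i]
N(rest) = Σ N(rest − s) over sources s of rest; N(one piece) = 1:
  size 1 → [10]=1
  size 2 → [9,10]=1
  size 3 → [8,9,10]=1
  size 4 → [7,8,9,10]=1
  size 5 → [6,7,8,9,10]=1
  size 6 → [5,6,7,8,9,10]=1
  size 7 → [4,5,6,7,8,9,10]=1
  size 8 → [3,4,5,6,7,8,9,10]=1
  size 9 → [1,3,4,5,6,7,8,9,10]=1  [2,3,4,5,6,7,8,9,10]=1
  first=0(h) contributes 2
  first=1(i) contributes 1
|[w]| = 3

3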